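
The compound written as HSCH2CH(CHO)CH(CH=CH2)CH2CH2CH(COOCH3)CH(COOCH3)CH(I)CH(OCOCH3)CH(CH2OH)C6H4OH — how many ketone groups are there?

–SH on an sp³ carbon → thiol.
pendant –CHO: carbonyl C bonded to C and H → aldehyde.
pendant –CH=CH2: C=C double bond → alkene.
pendant –COOCH3: carbonyl C bonded to C and –OCH3 → ester.
pendant –COOCH3: carbonyl C bonded to C and –OCH3 → ester.
halogen on an sp³ carbon → alkyl halide.
pendant –OC(=O)CH3: an acyloxy group → ester.
pendant –CH2OH on an sp³ backbone C → alcohol.
–OH attached directly to an aromatic ring → phenol (not alcohol); the ring itself is an arene.
No segment is a ketone: CH(CHO) is aldehyde, not ketone; CH(COOCH3) is ester, not ketone; CH(COOCH3) is ester, not ketone. → 0.

0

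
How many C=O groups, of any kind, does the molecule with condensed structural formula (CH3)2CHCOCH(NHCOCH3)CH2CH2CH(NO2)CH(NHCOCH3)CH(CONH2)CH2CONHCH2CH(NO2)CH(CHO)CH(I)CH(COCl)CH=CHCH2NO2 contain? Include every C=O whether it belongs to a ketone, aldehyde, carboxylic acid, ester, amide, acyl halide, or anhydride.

7

CO: ketone, 1 C=O (running total 1).
CH(NHCOCH3): amide, 1 C=O (running total 2).
CH(NHCOCH3): amide, 1 C=O (running total 3).
CH(CONH2): amide, 1 C=O (running total 4).
CH2CONHCH2: amide, 1 C=O (running total 5).
CH(CHO): aldehyde, 1 C=O (running total 6).
CH(COCl): acyl halide, 1 C=O (running total 7).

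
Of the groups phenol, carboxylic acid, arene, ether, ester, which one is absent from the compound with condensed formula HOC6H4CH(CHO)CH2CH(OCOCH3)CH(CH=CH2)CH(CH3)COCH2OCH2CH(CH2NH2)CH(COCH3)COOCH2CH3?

carboxylic acid

phenol: present (HOC6H4 — –OH attached directly to an aromatic ring → phenol (not alcohol); the ring itself is an arene).
ether: present (CH2OCH2 — C–O–C with sp³ carbons on both sides and no adjacent C=O → ether).
arene: present (HOC6H4 — –OH attached directly to an aromatic ring → phenol (not alcohol); the ring itself is an arene).
ester: present (CH(OCOCH3) — pendant –OC(=O)CH3: an acyloxy group → ester).
carboxylic acid: absent. In each of CH(OCOCH3) and COOCH2CH3, the acyl oxygen is bonded to carbon (–O–C), not to H, so this is an ester.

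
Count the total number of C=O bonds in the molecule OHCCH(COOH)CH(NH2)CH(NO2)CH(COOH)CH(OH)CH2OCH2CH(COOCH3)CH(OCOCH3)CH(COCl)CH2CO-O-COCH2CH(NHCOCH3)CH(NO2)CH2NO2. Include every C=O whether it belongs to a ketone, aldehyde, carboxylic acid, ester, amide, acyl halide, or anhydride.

OHC: aldehyde, 1 C=O (running total 1).
CH(COOH): carboxylic acid, 1 C=O (running total 2).
CH(COOH): carboxylic acid, 1 C=O (running total 3).
CH(COOCH3): ester, 1 C=O (running total 4).
CH(OCOCH3): ester, 1 C=O (running total 5).
CH(COCl): acyl halide, 1 C=O (running total 6).
CH2CO-O-COCH2: anhydride, 2 C=O (running total 8).
CH(NHCOCH3): amide, 1 C=O (running total 9).

9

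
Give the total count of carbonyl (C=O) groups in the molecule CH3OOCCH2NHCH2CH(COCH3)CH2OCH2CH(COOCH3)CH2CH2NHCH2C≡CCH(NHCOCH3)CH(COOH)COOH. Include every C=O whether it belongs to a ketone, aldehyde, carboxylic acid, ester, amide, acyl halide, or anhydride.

6

CH3OOC: ester, 1 C=O (running total 1).
CH(COCH3): ketone, 1 C=O (running total 2).
CH(COOCH3): ester, 1 C=O (running total 3).
CH(NHCOCH3): amide, 1 C=O (running total 4).
CH(COOH): carboxylic acid, 1 C=O (running total 5).
COOH: carboxylic acid, 1 C=O (running total 6).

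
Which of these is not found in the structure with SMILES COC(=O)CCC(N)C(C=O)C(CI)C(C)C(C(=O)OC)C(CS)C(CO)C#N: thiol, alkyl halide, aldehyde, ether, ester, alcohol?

ether

alkyl halide: present (CH(CH2I) — pendant –CH2X: halogen on sp³ carbon → alkyl halide).
alcohol: present (CH(CH2OH) — pendant –CH2OH on an sp³ backbone C → alcohol).
thiol: present (CH(CH2SH) — pendant –CH2SH → thiol).
aldehyde: present (CH(CHO) — pendant –CHO: carbonyl C bonded to C and H → aldehyde).
ester: present (CH3OOC — CH3O–C(=O)–: carbonyl C bonded to C and to –OCH3 → ester (not ketone + ether)).
ether: absent. In each of CH3OOC and CH(COOCH3), the C–O–C oxygen is adjacent to a C=O, so it belongs to an ester, not an ether.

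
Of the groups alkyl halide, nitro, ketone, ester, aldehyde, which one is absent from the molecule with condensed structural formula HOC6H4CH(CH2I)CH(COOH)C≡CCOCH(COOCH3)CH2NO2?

alkyl halide: present (CH(CH2I) — pendant –CH2X: halogen on sp³ carbon → alkyl halide).
nitro: present (CH2NO2 — –NO2 on carbon → nitro group).
ketone: present (CO — –C(=O)– with carbon on both sides → ketone).
ester: present (CH(COOCH3) — pendant –COOCH3: carbonyl C bonded to C and –OCH3 → ester).
aldehyde: absent. In CO, the carbonyl carbon is bonded to two carbons, so it is a ketone, not an aldehyde. In CH(COOH), the carbonyl carbon bears –OH, not –H, so it is a carboxylic acid.

aldehyde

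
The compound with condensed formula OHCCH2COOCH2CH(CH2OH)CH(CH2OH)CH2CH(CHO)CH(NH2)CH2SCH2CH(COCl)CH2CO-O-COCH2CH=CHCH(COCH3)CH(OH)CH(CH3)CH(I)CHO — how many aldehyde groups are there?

3

terminal –CHO: carbonyl C bonded to H and C → aldehyde.
–C(=O)–O–C with C on the carbonyl side → ester.
pendant –CH2OH on an sp³ backbone C → alcohol.
pendant –CH2OH on an sp³ backbone C → alcohol.
pendant –CHO: carbonyl C bonded to C and H → aldehyde.
–NH2 on an sp³ carbon with no adjacent C=O → amine.
C–S–C linkage → sulfide (thioether).
pendant –C(=O)X: carbonyl C bonded to C and halogen → acyl halide.
two acyl groups sharing one oxygen, –C(=O)–O–C(=O)– → anhydride.
C=C double bond → alkene.
pendant –COCH3: carbonyl C bonded to two carbons → ketone.
–OH on an sp³ carbon → alcohol (secondary).
halogen on an sp³ carbon → alkyl halide.
terminal –CHO: carbonyl C bonded to H and C → aldehyde.
Aldehyde appears at: OHC, CH(CHO), CHO → 3.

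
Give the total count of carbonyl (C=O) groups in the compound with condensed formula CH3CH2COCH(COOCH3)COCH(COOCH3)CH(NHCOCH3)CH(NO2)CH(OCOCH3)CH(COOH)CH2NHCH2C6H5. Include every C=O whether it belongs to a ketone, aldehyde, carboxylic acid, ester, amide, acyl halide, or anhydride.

7

CO: ketone, 1 C=O (running total 1).
CH(COOCH3): ester, 1 C=O (running total 2).
CO: ketone, 1 C=O (running total 3).
CH(COOCH3): ester, 1 C=O (running total 4).
CH(NHCOCH3): amide, 1 C=O (running total 5).
CH(OCOCH3): ester, 1 C=O (running total 6).
CH(COOH): carboxylic acid, 1 C=O (running total 7).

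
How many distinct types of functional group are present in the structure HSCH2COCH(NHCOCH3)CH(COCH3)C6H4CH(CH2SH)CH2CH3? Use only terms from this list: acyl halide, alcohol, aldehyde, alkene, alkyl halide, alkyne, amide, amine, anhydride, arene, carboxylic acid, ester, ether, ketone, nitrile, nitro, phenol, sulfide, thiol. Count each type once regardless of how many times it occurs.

4

–SH on an sp³ carbon → thiol.
–C(=O)– with carbon on both sides → ketone.
pendant –NHC(=O)CH3: N bonded to a carbonyl → amide (not amine).
pendant –COCH3: carbonyl C bonded to two carbons → ketone.
para-disubstituted benzene ring → arene.
pendant –CH2SH → thiol.
Distinct types present: amide, arene, ketone, thiol.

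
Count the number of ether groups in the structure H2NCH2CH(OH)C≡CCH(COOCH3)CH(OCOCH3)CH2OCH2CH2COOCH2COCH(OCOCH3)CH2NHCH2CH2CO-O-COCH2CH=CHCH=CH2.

1

Working along the chain:
  H2NCH2: –NH2 on an sp³ carbon with no adjacent C=O → amine.
  CH(OH): –OH on an sp³ carbon → alcohol (secondary).
  C≡C: C≡C triple bond → alkyne.
  CH(COOCH3): pendant –COOCH3: carbonyl C bonded to C and –OCH3 → ester.
  CH(OCOCH3): pendant –OC(=O)CH3: an acyloxy group → ester.
  CH2OCH2: C–O–C with sp³ carbons on both sides and no adjacent C=O → ether.
  CH2COOCH2: –C(=O)–O–C with C on the carbonyl side → ester.
  CO: –C(=O)– with carbon on both sides → ketone.
  CH(OCOCH3): pendant –OC(=O)CH3: an acyloxy group → ester.
  CH2NHCH2: C–N–C with sp³ carbons and no adjacent C=O → amine (secondary).
  CH2CO-O-COCH2: two acyl groups sharing one oxygen, –C(=O)–O–C(=O)– → anhydride.
  CH=CH: C=C double bond → alkene.
  CH=CH2: C=C double bond → alkene.
Ether appears at: CH2OCH2 → 1.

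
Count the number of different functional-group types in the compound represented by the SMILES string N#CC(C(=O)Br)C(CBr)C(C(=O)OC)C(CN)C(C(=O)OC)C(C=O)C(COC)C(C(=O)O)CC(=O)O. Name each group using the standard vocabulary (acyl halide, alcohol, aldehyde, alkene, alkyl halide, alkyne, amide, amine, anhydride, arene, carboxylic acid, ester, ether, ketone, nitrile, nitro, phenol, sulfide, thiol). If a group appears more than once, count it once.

8

N≡C–: carbon triple-bonded to nitrogen → nitrile.
pendant –C(=O)X: carbonyl C bonded to C and halogen → acyl halide.
pendant –CH2X: halogen on sp³ carbon → alkyl halide.
pendant –COOCH3: carbonyl C bonded to C and –OCH3 → ester.
pendant –CH2NH2: N on sp³ C, no adjacent C=O → amine.
pendant –COOCH3: carbonyl C bonded to C and –OCH3 → ester.
pendant –CHO: carbonyl C bonded to C and H → aldehyde.
pendant –CH2OCH3: C–O–C linkage → ether.
pendant –COOH: carbonyl C bonded to C and –OH → carboxylic acid.
–COOH: carbonyl C bonded to –OH and C → carboxylic acid (the –OH is not a separate alcohol).
Distinct types present: acyl halide, aldehyde, alkyl halide, amine, carboxylic acid, ester, ether, nitrile.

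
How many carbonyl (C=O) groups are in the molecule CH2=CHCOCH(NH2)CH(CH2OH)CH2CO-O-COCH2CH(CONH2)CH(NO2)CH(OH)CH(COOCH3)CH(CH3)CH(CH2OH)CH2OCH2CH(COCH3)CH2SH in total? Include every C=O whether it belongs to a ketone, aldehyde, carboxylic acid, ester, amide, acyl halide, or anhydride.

6

CO: ketone, 1 C=O (running total 1).
CH2CO-O-COCH2: anhydride, 2 C=O (running total 3).
CH(CONH2): amide, 1 C=O (running total 4).
CH(COOCH3): ester, 1 C=O (running total 5).
CH(COCH3): ketone, 1 C=O (running total 6).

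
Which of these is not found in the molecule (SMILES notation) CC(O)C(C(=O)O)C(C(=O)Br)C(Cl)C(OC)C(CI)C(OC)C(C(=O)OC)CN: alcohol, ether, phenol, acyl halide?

acyl halide: present (CH(COBr) — pendant –C(=O)X: carbonyl C bonded to C and halogen → acyl halide).
ether: present (CH(OCH3) — pendant –OCH3: C–O–C with sp³ C, no adjacent C=O → ether).
alcohol: present (CH(OH) — –OH on an sp³ carbon → alcohol (secondary)).
phenol: absent. In CH(OH), the –OH is on an sp³ carbon, not on an aromatic ring, so it is an alcohol.

phenol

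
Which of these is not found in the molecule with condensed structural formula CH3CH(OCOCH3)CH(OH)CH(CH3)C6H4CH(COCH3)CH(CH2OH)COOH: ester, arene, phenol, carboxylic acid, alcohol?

phenol

carboxylic acid: present (COOH — –COOH: carbonyl C bonded to –OH and C → carboxylic acid (the –OH is not a separate alcohol)).
ester: present (CH(OCOCH3) — pendant –OC(=O)CH3: an acyloxy group → ester).
arene: present (C6H4 — para-disubstituted benzene ring → arene).
alcohol: present (CH(OH) — –OH on an sp³ carbon → alcohol (secondary)).
phenol: absent. In each of CH(OH) and CH(CH2OH), the –OH is on an sp³ carbon, not on an aromatic ring, so it is an alcohol.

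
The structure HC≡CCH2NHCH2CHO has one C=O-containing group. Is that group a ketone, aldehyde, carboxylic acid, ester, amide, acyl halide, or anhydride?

The carbonyl is in the CHO segment: terminal –CHO: carbonyl C bonded to H and C → aldehyde.

aldehyde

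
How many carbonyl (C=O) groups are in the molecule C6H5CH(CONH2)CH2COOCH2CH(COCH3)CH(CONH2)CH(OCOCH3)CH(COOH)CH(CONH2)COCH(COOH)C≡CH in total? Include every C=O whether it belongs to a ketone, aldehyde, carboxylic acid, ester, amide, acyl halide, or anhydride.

CH(CONH2): amide, 1 C=O (running total 1).
CH2COOCH2: ester, 1 C=O (running total 2).
CH(COCH3): ketone, 1 C=O (running total 3).
CH(CONH2): amide, 1 C=O (running total 4).
CH(OCOCH3): ester, 1 C=O (running total 5).
CH(COOH): carboxylic acid, 1 C=O (running total 6).
CH(CONH2): amide, 1 C=O (running total 7).
CO: ketone, 1 C=O (running total 8).
CH(COOH): carboxylic acid, 1 C=O (running total 9).

9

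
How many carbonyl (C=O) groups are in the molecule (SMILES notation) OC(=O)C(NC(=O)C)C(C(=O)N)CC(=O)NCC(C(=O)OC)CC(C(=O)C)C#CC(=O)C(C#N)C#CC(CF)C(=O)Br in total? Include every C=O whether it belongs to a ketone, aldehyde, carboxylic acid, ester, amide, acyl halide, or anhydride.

8

HOOC: carboxylic acid, 1 C=O (running total 1).
CH(NHCOCH3): amide, 1 C=O (running total 2).
CH(CONH2): amide, 1 C=O (running total 3).
CH2CONHCH2: amide, 1 C=O (running total 4).
CH(COOCH3): ester, 1 C=O (running total 5).
CH(COCH3): ketone, 1 C=O (running total 6).
CO: ketone, 1 C=O (running total 7).
COBr: acyl halide, 1 C=O (running total 8).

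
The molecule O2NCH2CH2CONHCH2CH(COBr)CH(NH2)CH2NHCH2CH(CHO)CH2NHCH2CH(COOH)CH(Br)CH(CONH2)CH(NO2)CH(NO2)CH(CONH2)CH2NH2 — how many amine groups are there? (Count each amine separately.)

–NO2 on carbon → nitro group.
–C(=O)–N– linkage → amide (the N is not an amine).
pendant –C(=O)X: carbonyl C bonded to C and halogen → acyl halide.
–NH2 on an sp³ carbon with no adjacent C=O → amine.
C–N–C with sp³ carbons and no adjacent C=O → amine (secondary).
pendant –CHO: carbonyl C bonded to C and H → aldehyde.
C–N–C with sp³ carbons and no adjacent C=O → amine (secondary).
pendant –COOH: carbonyl C bonded to C and –OH → carboxylic acid.
halogen on an sp³ carbon → alkyl halide.
pendant –CONH2: carbonyl C bonded to C and N → amide.
–NO2 on an sp³ carbon → nitro (the N=O is not a carbonyl).
–NO2 on an sp³ carbon → nitro (the N=O is not a carbonyl).
pendant –CONH2: carbonyl C bonded to C and N → amide.
–NH2 on an sp³ carbon with no adjacent C=O → amine.
Amine appears at: CH(NH2), CH2NHCH2, CH2NHCH2, CH2NH2 → 4.

4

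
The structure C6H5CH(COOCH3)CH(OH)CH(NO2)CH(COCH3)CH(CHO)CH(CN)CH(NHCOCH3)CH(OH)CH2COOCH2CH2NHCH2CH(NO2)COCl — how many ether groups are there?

0

Reading the structure from left to right:
  C6H5: C6H5– phenyl ring → arene.
  CH(COOCH3): pendant –COOCH3: carbonyl C bonded to C and –OCH3 → ester.
  CH(OH): –OH on an sp³ carbon → alcohol (secondary).
  CH(NO2): –NO2 on an sp³ carbon → nitro (the N=O is not a carbonyl).
  CH(COCH3): pendant –COCH3: carbonyl C bonded to two carbons → ketone.
  CH(CHO): pendant –CHO: carbonyl C bonded to C and H → aldehyde.
  CH(CN): pendant –C≡N: nitrile.
  CH(NHCOCH3): pendant –NHC(=O)CH3: N bonded to a carbonyl → amide (not amine).
  CH(OH): –OH on an sp³ carbon → alcohol (secondary).
  CH2COOCH2: –C(=O)–O–C with C on the carbonyl side → ester.
  CH2NHCH2: C–N–C with sp³ carbons and no adjacent C=O → amine (secondary).
  CH(NO2): –NO2 on an sp³ carbon → nitro (the N=O is not a carbonyl).
  COCl: –C(=O)Cl: carbonyl C bonded to C and to a halogen → acyl halide (not alkyl halide).
No segment is a ether: CH(COOCH3) is ester, not ether; CH(OH) is alcohol, not ether; CH(OH) is alcohol, not ether. → 0.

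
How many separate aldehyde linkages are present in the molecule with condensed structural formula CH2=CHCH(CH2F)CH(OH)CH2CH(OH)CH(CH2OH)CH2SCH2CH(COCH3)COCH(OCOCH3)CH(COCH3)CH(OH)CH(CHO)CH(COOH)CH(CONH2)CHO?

Working along the chain:
  CH2=CH: C=C double bond → alkene.
  CH(CH2F): pendant –CH2X: halogen on sp³ carbon → alkyl halide.
  CH(OH): –OH on an sp³ carbon → alcohol (secondary).
  CH(OH): –OH on an sp³ carbon → alcohol (secondary).
  CH(CH2OH): pendant –CH2OH on an sp³ backbone C → alcohol.
  CH2SCH2: C–S–C linkage → sulfide (thioether).
  CH(COCH3): pendant –COCH3: carbonyl C bonded to two carbons → ketone.
  CO: –C(=O)– with carbon on both sides → ketone.
  CH(OCOCH3): pendant –OC(=O)CH3: an acyloxy group → ester.
  CH(COCH3): pendant –COCH3: carbonyl C bonded to two carbons → ketone.
  CH(OH): –OH on an sp³ carbon → alcohol (secondary).
  CH(CHO): pendant –CHO: carbonyl C bonded to C and H → aldehyde.
  CH(COOH): pendant –COOH: carbonyl C bonded to C and –OH → carboxylic acid.
  CH(CONH2): pendant –CONH2: carbonyl C bonded to C and N → amide.
  CHO: terminal –CHO: carbonyl C bonded to H and C → aldehyde.
Aldehyde appears at: CH(CHO), CHO → 2.

2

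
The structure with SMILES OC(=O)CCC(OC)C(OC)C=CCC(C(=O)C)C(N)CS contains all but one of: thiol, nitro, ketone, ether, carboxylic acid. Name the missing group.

nitro

carboxylic acid: present (HOOC — –COOH: carbonyl C bonded to –OH and C → carboxylic acid (the –OH is not a separate alcohol)).
thiol: present (CH2SH — –SH on an sp³ carbon → thiol).
ether: present (CH(OCH3) — pendant –OCH3: C–O–C with sp³ C, no adjacent C=O → ether).
ketone: present (CH(COCH3) — pendant –COCH3: carbonyl C bonded to two carbons → ketone).
nitro: no segment matches this pattern.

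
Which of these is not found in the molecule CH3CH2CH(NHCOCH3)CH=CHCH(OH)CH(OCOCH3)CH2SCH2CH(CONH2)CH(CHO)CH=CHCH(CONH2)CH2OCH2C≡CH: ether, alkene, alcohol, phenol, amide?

phenol

ether: present (CH2OCH2 — C–O–C with sp³ carbons on both sides and no adjacent C=O → ether).
alcohol: present (CH(OH) — –OH on an sp³ carbon → alcohol (secondary)).
amide: present (CH(NHCOCH3) — pendant –NHC(=O)CH3: N bonded to a carbonyl → amide (not amine)).
alkene: present (CH=CH — C=C double bond → alkene).
phenol: absent. In CH(OH), the –OH is on an sp³ carbon, not on an aromatic ring, so it is an alcohol.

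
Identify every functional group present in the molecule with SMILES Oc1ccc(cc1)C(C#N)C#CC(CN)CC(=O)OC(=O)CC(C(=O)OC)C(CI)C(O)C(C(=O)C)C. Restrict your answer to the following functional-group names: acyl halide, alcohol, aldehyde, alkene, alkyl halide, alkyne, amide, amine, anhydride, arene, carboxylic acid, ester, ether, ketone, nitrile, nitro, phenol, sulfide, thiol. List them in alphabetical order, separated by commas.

alcohol, alkyl halide, alkyne, amine, anhydride, arene, ester, ketone, nitrile, phenol

–OH attached directly to an aromatic ring → phenol (not alcohol); the ring itself is an arene.
pendant –C≡N: nitrile.
C≡C triple bond → alkyne.
pendant –CH2NH2: N on sp³ C, no adjacent C=O → amine.
two acyl groups sharing one oxygen, –C(=O)–O–C(=O)– → anhydride.
pendant –COOCH3: carbonyl C bonded to C and –OCH3 → ester.
pendant –CH2X: halogen on sp³ carbon → alkyl halide.
–OH on an sp³ carbon → alcohol (secondary).
pendant –COCH3: carbonyl C bonded to two carbons → ketone.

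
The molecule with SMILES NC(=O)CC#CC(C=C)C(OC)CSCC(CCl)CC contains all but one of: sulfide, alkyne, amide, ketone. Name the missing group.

ketone

alkyne: present (C≡C — C≡C triple bond → alkyne).
sulfide: present (CH2SCH2 — C–S–C linkage → sulfide (thioether)).
amide: present (H2NCO — –C(=O)NH2: carbonyl C bonded to C and to N → amide (the N is not a separate amine)).
ketone: absent. In H2NCO, the C=O is bonded to nitrogen, which defines an amide, not a ketone.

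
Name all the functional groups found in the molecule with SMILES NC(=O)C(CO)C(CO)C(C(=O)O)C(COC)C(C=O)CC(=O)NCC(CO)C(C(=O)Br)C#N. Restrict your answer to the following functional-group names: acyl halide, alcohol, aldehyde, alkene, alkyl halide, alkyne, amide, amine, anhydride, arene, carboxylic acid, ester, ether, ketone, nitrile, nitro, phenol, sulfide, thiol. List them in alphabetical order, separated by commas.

acyl halide, alcohol, aldehyde, amide, carboxylic acid, ether, nitrile

Taking each segment in turn:
  H2NCO: –C(=O)NH2: carbonyl C bonded to C and to N → amide (the N is not a separate amine).
  CH(CH2OH): pendant –CH2OH on an sp³ backbone C → alcohol.
  CH(CH2OH): pendant –CH2OH on an sp³ backbone C → alcohol.
  CH(COOH): pendant –COOH: carbonyl C bonded to C and –OH → carboxylic acid.
  CH(CH2OCH3): pendant –CH2OCH3: C–O–C linkage → ether.
  CH(CHO): pendant –CHO: carbonyl C bonded to C and H → aldehyde.
  CH2CONHCH2: –C(=O)–N– linkage → amide (the N is not an amine).
  CH(CH2OH): pendant –CH2OH on an sp³ backbone C → alcohol.
  CH(COBr): pendant –C(=O)X: carbonyl C bonded to C and halogen → acyl halide.
  CN: –C≡N: carbon triple-bonded to nitrogen → nitrile.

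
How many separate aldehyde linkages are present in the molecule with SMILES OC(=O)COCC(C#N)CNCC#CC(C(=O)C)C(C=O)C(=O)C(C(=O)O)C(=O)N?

Taking each segment in turn:
  HOOC: –COOH: carbonyl C bonded to –OH and C → carboxylic acid (the –OH is not a separate alcohol).
  CH2OCH2: C–O–C with sp³ carbons on both sides and no adjacent C=O → ether.
  CH(CN): pendant –C≡N: nitrile.
  CH2NHCH2: C–N–C with sp³ carbons and no adjacent C=O → amine (secondary).
  C≡C: C≡C triple bond → alkyne.
  CH(COCH3): pendant –COCH3: carbonyl C bonded to two carbons → ketone.
  CH(CHO): pendant –CHO: carbonyl C bonded to C and H → aldehyde.
  CO: –C(=O)– with carbon on both sides → ketone.
  CH(COOH): pendant –COOH: carbonyl C bonded to C and –OH → carboxylic acid.
  CONH2: –C(=O)NH2: carbonyl C bonded to C and to N → amide (the N is not a separate amine).
Aldehyde appears at: CH(CHO) → 1.

1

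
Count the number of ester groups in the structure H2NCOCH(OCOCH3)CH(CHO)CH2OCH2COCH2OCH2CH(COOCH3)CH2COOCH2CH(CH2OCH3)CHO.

Taking each segment in turn:
  H2NCO: –C(=O)NH2: carbonyl C bonded to C and to N → amide (the N is not a separate amine).
  CH(OCOCH3): pendant –OC(=O)CH3: an acyloxy group → ester.
  CH(CHO): pendant –CHO: carbonyl C bonded to C and H → aldehyde.
  CH2OCH2: C–O–C with sp³ carbons on both sides and no adjacent C=O → ether.
  CO: –C(=O)– with carbon on both sides → ketone.
  CH2OCH2: C–O–C with sp³ carbons on both sides and no adjacent C=O → ether.
  CH(COOCH3): pendant –COOCH3: carbonyl C bonded to C and –OCH3 → ester.
  CH2COOCH2: –C(=O)–O–C with C on the carbonyl side → ester.
  CH(CH2OCH3): pendant –CH2OCH3: C–O–C linkage → ether.
  CHO: terminal –CHO: carbonyl C bonded to H and C → aldehyde.
Ester appears at: CH(OCOCH3), CH(COOCH3), CH2COOCH2 → 3.

3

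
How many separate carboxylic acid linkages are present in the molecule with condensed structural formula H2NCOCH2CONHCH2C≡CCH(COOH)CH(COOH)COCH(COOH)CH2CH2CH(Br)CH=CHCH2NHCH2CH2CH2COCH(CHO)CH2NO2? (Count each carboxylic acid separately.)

3

–C(=O)NH2: carbonyl C bonded to C and to N → amide (the N is not a separate amine).
–C(=O)–N– linkage → amide (the N is not an amine).
C≡C triple bond → alkyne.
pendant –COOH: carbonyl C bonded to C and –OH → carboxylic acid.
pendant –COOH: carbonyl C bonded to C and –OH → carboxylic acid.
–C(=O)– with carbon on both sides → ketone.
pendant –COOH: carbonyl C bonded to C and –OH → carboxylic acid.
halogen on an sp³ carbon → alkyl halide.
C=C double bond → alkene.
C–N–C with sp³ carbons and no adjacent C=O → amine (secondary).
–C(=O)– with carbon on both sides → ketone.
pendant –CHO: carbonyl C bonded to C and H → aldehyde.
–NO2 on carbon → nitro group.
Carboxylic acid appears at: CH(COOH), CH(COOH), CH(COOH) → 3.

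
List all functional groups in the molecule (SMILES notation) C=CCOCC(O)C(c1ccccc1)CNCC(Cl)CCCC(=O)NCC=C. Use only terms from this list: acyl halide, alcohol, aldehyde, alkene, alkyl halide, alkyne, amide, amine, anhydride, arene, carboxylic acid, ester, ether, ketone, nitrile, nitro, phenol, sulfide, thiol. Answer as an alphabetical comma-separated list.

C=C double bond → alkene.
C–O–C with sp³ carbons on both sides and no adjacent C=O → ether.
–OH on an sp³ carbon → alcohol (secondary).
pendant –C6H5: benzene ring → arene.
C–N–C with sp³ carbons and no adjacent C=O → amine (secondary).
halogen on an sp³ carbon → alkyl halide.
–C(=O)–N– linkage → amide (the N is not an amine).
C=C double bond → alkene.

alcohol, alkene, alkyl halide, amide, amine, arene, ether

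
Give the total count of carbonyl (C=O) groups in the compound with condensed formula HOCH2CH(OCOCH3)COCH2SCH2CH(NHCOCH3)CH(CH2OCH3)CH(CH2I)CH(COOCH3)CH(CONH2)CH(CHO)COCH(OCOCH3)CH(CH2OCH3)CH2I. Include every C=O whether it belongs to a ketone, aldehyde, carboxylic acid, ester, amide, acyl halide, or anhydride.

8

CH(OCOCH3): ester, 1 C=O (running total 1).
CO: ketone, 1 C=O (running total 2).
CH(NHCOCH3): amide, 1 C=O (running total 3).
CH(COOCH3): ester, 1 C=O (running total 4).
CH(CONH2): amide, 1 C=O (running total 5).
CH(CHO): aldehyde, 1 C=O (running total 6).
CO: ketone, 1 C=O (running total 7).
CH(OCOCH3): ester, 1 C=O (running total 8).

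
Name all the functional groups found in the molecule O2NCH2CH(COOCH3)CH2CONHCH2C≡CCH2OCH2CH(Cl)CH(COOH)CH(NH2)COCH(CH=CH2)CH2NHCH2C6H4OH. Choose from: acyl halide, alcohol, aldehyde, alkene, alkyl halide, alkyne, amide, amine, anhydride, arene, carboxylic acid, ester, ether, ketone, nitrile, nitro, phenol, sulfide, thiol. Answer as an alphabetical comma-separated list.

–NO2 on carbon → nitro group.
pendant –COOCH3: carbonyl C bonded to C and –OCH3 → ester.
–C(=O)–N– linkage → amide (the N is not an amine).
C≡C triple bond → alkyne.
C–O–C with sp³ carbons on both sides and no adjacent C=O → ether.
halogen on an sp³ carbon → alkyl halide.
pendant –COOH: carbonyl C bonded to C and –OH → carboxylic acid.
–NH2 on an sp³ carbon with no adjacent C=O → amine.
–C(=O)– with carbon on both sides → ketone.
pendant –CH=CH2: C=C double bond → alkene.
C–N–C with sp³ carbons and no adjacent C=O → amine (secondary).
–OH attached directly to an aromatic ring → phenol (not alcohol); the ring itself is an arene.

alkene, alkyl halide, alkyne, amide, amine, arene, carboxylic acid, ester, ether, ketone, nitro, phenol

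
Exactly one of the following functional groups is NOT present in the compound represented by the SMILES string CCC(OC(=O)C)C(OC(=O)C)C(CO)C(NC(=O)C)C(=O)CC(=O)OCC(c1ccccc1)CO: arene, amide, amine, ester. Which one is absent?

amine

ester: present (CH(OCOCH3) — pendant –OC(=O)CH3: an acyloxy group → ester).
amide: present (CH(NHCOCH3) — pendant –NHC(=O)CH3: N bonded to a carbonyl → amide (not amine)).
arene: present (CH(C6H5) — pendant –C6H5: benzene ring → arene).
amine: absent. In CH(NHCOCH3), the nitrogen is bonded directly to a carbonyl carbon, making it part of an amide, not a free amine.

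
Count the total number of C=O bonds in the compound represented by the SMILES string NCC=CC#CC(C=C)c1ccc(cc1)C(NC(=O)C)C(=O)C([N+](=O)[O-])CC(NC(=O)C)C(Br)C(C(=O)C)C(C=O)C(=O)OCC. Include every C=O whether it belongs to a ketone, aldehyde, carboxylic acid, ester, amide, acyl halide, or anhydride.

CH(NHCOCH3): amide, 1 C=O (running total 1).
CO: ketone, 1 C=O (running total 2).
CH(NHCOCH3): amide, 1 C=O (running total 3).
CH(COCH3): ketone, 1 C=O (running total 4).
CH(CHO): aldehyde, 1 C=O (running total 5).
COOCH2CH3: ester, 1 C=O (running total 6).

6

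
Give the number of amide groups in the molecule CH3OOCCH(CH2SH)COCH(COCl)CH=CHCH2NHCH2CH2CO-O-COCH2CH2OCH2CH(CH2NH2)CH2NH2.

0

CH3O–C(=O)–: carbonyl C bonded to C and to –OCH3 → ester (not ketone + ether).
pendant –CH2SH → thiol.
–C(=O)– with carbon on both sides → ketone.
pendant –C(=O)X: carbonyl C bonded to C and halogen → acyl halide.
C=C double bond → alkene.
C–N–C with sp³ carbons and no adjacent C=O → amine (secondary).
two acyl groups sharing one oxygen, –C(=O)–O–C(=O)– → anhydride.
C–O–C with sp³ carbons on both sides and no adjacent C=O → ether.
pendant –CH2NH2: N on sp³ C, no adjacent C=O → amine.
–NH2 on an sp³ carbon with no adjacent C=O → amine.
No segment is a amide: CH2NHCH2 is amine, not amide; CH(CH2NH2) is amine, not amide; CH2NH2 is amine, not amide. → 0.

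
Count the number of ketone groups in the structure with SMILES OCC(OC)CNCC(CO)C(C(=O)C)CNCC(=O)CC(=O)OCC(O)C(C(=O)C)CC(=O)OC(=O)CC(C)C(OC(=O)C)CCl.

Taking each segment in turn:
  HOCH2: HO– on an sp³ carbon → alcohol.
  CH(OCH3): pendant –OCH3: C–O–C with sp³ C, no adjacent C=O → ether.
  CH2NHCH2: C–N–C with sp³ carbons and no adjacent C=O → amine (secondary).
  CH(CH2OH): pendant –CH2OH on an sp³ backbone C → alcohol.
  CH(COCH3): pendant –COCH3: carbonyl C bonded to two carbons → ketone.
  CH2NHCH2: C–N–C with sp³ carbons and no adjacent C=O → amine (secondary).
  CO: –C(=O)– with carbon on both sides → ketone.
  CH2COOCH2: –C(=O)–O–C with C on the carbonyl side → ester.
  CH(OH): –OH on an sp³ carbon → alcohol (secondary).
  CH(COCH3): pendant –COCH3: carbonyl C bonded to two carbons → ketone.
  CH2CO-O-COCH2: two acyl groups sharing one oxygen, –C(=O)–O–C(=O)– → anhydride.
  CH(OCOCH3): pendant –OC(=O)CH3: an acyloxy group → ester.
  CH2Cl: halogen on an sp³ carbon → alkyl halide.
Ketone appears at: CH(COCH3), CO, CH(COCH3) → 3.

3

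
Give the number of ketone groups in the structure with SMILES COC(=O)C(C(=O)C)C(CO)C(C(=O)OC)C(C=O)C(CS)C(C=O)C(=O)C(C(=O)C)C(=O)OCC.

3

Working along the chain:
  CH3OOC: CH3O–C(=O)–: carbonyl C bonded to C and to –OCH3 → ester (not ketone + ether).
  CH(COCH3): pendant –COCH3: carbonyl C bonded to two carbons → ketone.
  CH(CH2OH): pendant –CH2OH on an sp³ backbone C → alcohol.
  CH(COOCH3): pendant –COOCH3: carbonyl C bonded to C and –OCH3 → ester.
  CH(CHO): pendant –CHO: carbonyl C bonded to C and H → aldehyde.
  CH(CH2SH): pendant –CH2SH → thiol.
  CH(CHO): pendant –CHO: carbonyl C bonded to C and H → aldehyde.
  CO: –C(=O)– with carbon on both sides → ketone.
  CH(COCH3): pendant –COCH3: carbonyl C bonded to two carbons → ketone.
  COOCH2CH3: –C(=O)OCH2CH3: carbonyl C bonded to C and to –OEt → ester.
Ketone appears at: CH(COCH3), CO, CH(COCH3) → 3.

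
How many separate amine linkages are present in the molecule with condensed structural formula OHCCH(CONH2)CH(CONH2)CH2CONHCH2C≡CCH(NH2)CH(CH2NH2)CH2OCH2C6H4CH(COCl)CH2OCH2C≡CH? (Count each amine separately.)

2

terminal –CHO: carbonyl C bonded to H and C → aldehyde.
pendant –CONH2: carbonyl C bonded to C and N → amide.
pendant –CONH2: carbonyl C bonded to C and N → amide.
–C(=O)–N– linkage → amide (the N is not an amine).
C≡C triple bond → alkyne.
–NH2 on an sp³ carbon with no adjacent C=O → amine.
pendant –CH2NH2: N on sp³ C, no adjacent C=O → amine.
C–O–C with sp³ carbons on both sides and no adjacent C=O → ether.
para-disubstituted benzene ring → arene.
pendant –C(=O)X: carbonyl C bonded to C and halogen → acyl halide.
C–O–C with sp³ carbons on both sides and no adjacent C=O → ether.
C≡C triple bond → alkyne.
Amine appears at: CH(NH2), CH(CH2NH2) → 2.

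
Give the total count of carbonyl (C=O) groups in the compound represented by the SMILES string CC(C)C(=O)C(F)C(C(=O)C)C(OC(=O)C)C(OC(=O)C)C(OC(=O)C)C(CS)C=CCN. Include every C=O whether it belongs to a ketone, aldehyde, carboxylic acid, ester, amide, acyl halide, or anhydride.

CO: ketone, 1 C=O (running total 1).
CH(COCH3): ketone, 1 C=O (running total 2).
CH(OCOCH3): ester, 1 C=O (running total 3).
CH(OCOCH3): ester, 1 C=O (running total 4).
CH(OCOCH3): ester, 1 C=O (running total 5).

5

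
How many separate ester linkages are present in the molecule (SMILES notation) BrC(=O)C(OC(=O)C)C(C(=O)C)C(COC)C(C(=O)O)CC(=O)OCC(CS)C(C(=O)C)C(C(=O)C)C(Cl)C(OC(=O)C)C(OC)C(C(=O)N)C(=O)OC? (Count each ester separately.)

4

–C(=O)Br: carbonyl C bonded to C and to a halogen → acyl halide (not alkyl halide).
pendant –OC(=O)CH3: an acyloxy group → ester.
pendant –COCH3: carbonyl C bonded to two carbons → ketone.
pendant –CH2OCH3: C–O–C linkage → ether.
pendant –COOH: carbonyl C bonded to C and –OH → carboxylic acid.
–C(=O)–O–C with C on the carbonyl side → ester.
pendant –CH2SH → thiol.
pendant –COCH3: carbonyl C bonded to two carbons → ketone.
pendant –COCH3: carbonyl C bonded to two carbons → ketone.
halogen on an sp³ carbon → alkyl halide.
pendant –OC(=O)CH3: an acyloxy group → ester.
pendant –OCH3: C–O–C with sp³ C, no adjacent C=O → ether.
pendant –CONH2: carbonyl C bonded to C and N → amide.
–C(=O)OCH3: carbonyl C bonded to C and to –OCH3 → ester (not ketone + ether).
Ester appears at: CH(OCOCH3), CH2COOCH2, CH(OCOCH3), COOCH3 → 4.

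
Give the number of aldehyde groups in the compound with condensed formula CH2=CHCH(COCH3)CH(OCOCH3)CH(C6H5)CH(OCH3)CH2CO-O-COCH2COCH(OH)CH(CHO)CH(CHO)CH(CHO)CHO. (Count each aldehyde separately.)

C=C double bond → alkene.
pendant –COCH3: carbonyl C bonded to two carbons → ketone.
pendant –OC(=O)CH3: an acyloxy group → ester.
pendant –C6H5: benzene ring → arene.
pendant –OCH3: C–O–C with sp³ C, no adjacent C=O → ether.
two acyl groups sharing one oxygen, –C(=O)–O–C(=O)– → anhydride.
–C(=O)– with carbon on both sides → ketone.
–OH on an sp³ carbon → alcohol (secondary).
pendant –CHO: carbonyl C bonded to C and H → aldehyde.
pendant –CHO: carbonyl C bonded to C and H → aldehyde.
pendant –CHO: carbonyl C bonded to C and H → aldehyde.
terminal –CHO: carbonyl C bonded to H and C → aldehyde.
Aldehyde appears at: CH(CHO), CH(CHO), CH(CHO), CHO → 4.

4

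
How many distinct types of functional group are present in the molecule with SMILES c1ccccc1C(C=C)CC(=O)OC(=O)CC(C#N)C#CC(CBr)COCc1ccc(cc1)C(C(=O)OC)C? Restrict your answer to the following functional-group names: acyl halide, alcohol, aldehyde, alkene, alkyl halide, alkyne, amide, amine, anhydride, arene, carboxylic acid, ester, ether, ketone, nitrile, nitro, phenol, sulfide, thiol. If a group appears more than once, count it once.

C6H5– phenyl ring → arene.
pendant –CH=CH2: C=C double bond → alkene.
two acyl groups sharing one oxygen, –C(=O)–O–C(=O)– → anhydride.
pendant –C≡N: nitrile.
C≡C triple bond → alkyne.
pendant –CH2X: halogen on sp³ carbon → alkyl halide.
C–O–C with sp³ carbons on both sides and no adjacent C=O → ether.
para-disubstituted benzene ring → arene.
pendant –COOCH3: carbonyl C bonded to C and –OCH3 → ester.
Distinct types present: alkene, alkyl halide, alkyne, anhydride, arene, ester, ether, nitrile.

8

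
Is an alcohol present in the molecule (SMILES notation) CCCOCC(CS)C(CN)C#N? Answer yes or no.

no

C–O–C with sp³ carbons on both sides and no adjacent C=O → ether.
pendant –CH2SH → thiol.
pendant –CH2NH2: N on sp³ C, no adjacent C=O → amine.
–C≡N: carbon triple-bonded to nitrogen → nitrile.
The groups actually present are: amine, ether, nitrile, thiol.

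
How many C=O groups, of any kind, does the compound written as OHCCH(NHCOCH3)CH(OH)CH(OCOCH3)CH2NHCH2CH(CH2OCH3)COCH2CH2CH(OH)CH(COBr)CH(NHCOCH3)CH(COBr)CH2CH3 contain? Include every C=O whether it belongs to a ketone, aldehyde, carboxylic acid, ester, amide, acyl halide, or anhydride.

7

OHC: aldehyde, 1 C=O (running total 1).
CH(NHCOCH3): amide, 1 C=O (running total 2).
CH(OCOCH3): ester, 1 C=O (running total 3).
CO: ketone, 1 C=O (running total 4).
CH(COBr): acyl halide, 1 C=O (running total 5).
CH(NHCOCH3): amide, 1 C=O (running total 6).
CH(COBr): acyl halide, 1 C=O (running total 7).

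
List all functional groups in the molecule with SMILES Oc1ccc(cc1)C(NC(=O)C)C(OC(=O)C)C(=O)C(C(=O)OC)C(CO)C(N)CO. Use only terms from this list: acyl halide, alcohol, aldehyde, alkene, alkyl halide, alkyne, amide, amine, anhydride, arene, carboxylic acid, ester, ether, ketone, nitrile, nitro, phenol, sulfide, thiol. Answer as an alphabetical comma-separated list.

alcohol, amide, amine, arene, ester, ketone, phenol

Taking each segment in turn:
  HOC6H4: –OH attached directly to an aromatic ring → phenol (not alcohol); the ring itself is an arene.
  CH(NHCOCH3): pendant –NHC(=O)CH3: N bonded to a carbonyl → amide (not amine).
  CH(OCOCH3): pendant –OC(=O)CH3: an acyloxy group → ester.
  CO: –C(=O)– with carbon on both sides → ketone.
  CH(COOCH3): pendant –COOCH3: carbonyl C bonded to C and –OCH3 → ester.
  CH(CH2OH): pendant –CH2OH on an sp³ backbone C → alcohol.
  CH(NH2): –NH2 on an sp³ carbon with no adjacent C=O → amine.
  CH2OH: –OH on an sp³ carbon → alcohol.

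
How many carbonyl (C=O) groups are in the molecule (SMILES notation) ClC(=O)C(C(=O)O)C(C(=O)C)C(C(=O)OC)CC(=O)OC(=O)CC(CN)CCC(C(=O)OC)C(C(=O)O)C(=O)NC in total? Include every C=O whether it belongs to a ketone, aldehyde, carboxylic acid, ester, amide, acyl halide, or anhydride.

ClCO: acyl halide, 1 C=O (running total 1).
CH(COOH): carboxylic acid, 1 C=O (running total 2).
CH(COCH3): ketone, 1 C=O (running total 3).
CH(COOCH3): ester, 1 C=O (running total 4).
CH2CO-O-COCH2: anhydride, 2 C=O (running total 6).
CH(COOCH3): ester, 1 C=O (running total 7).
CH(COOH): carboxylic acid, 1 C=O (running total 8).
CONHCH3: amide, 1 C=O (running total 9).

9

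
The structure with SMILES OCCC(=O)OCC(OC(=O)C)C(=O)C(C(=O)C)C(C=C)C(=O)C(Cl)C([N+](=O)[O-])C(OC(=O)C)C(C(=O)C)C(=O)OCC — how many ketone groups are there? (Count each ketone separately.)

Working along the chain:
  HOCH2: HO– on an sp³ carbon → alcohol.
  CH2COOCH2: –C(=O)–O–C with C on the carbonyl side → ester.
  CH(OCOCH3): pendant –OC(=O)CH3: an acyloxy group → ester.
  CO: –C(=O)– with carbon on both sides → ketone.
  CH(COCH3): pendant –COCH3: carbonyl C bonded to two carbons → ketone.
  CH(CH=CH2): pendant –CH=CH2: C=C double bond → alkene.
  CO: –C(=O)– with carbon on both sides → ketone.
  CH(Cl): halogen on an sp³ carbon → alkyl halide.
  CH(NO2): –NO2 on an sp³ carbon → nitro (the N=O is not a carbonyl).
  CH(OCOCH3): pendant –OC(=O)CH3: an acyloxy group → ester.
  CH(COCH3): pendant –COCH3: carbonyl C bonded to two carbons → ketone.
  COOCH2CH3: –C(=O)OCH2CH3: carbonyl C bonded to C and to –OEt → ester.
Ketone appears at: CO, CH(COCH3), CO, CH(COCH3) → 4.

4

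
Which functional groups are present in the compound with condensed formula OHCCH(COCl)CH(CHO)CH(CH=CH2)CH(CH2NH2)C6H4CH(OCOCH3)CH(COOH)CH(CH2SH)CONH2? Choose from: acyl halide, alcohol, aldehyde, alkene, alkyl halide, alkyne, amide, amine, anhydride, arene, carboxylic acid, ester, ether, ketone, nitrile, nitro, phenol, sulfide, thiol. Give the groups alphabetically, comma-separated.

acyl halide, aldehyde, alkene, amide, amine, arene, carboxylic acid, ester, thiol

Reading the structure from left to right:
  OHC: terminal –CHO: carbonyl C bonded to H and C → aldehyde.
  CH(COCl): pendant –C(=O)X: carbonyl C bonded to C and halogen → acyl halide.
  CH(CHO): pendant –CHO: carbonyl C bonded to C and H → aldehyde.
  CH(CH=CH2): pendant –CH=CH2: C=C double bond → alkene.
  CH(CH2NH2): pendant –CH2NH2: N on sp³ C, no adjacent C=O → amine.
  C6H4: para-disubstituted benzene ring → arene.
  CH(OCOCH3): pendant –OC(=O)CH3: an acyloxy group → ester.
  CH(COOH): pendant –COOH: carbonyl C bonded to C and –OH → carboxylic acid.
  CH(CH2SH): pendant –CH2SH → thiol.
  CONH2: –C(=O)NH2: carbonyl C bonded to C and to N → amide (the N is not a separate amine).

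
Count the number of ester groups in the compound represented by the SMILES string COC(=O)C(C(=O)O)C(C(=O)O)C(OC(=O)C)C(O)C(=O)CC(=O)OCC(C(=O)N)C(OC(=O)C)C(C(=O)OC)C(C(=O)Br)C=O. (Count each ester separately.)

CH3O–C(=O)–: carbonyl C bonded to C and to –OCH3 → ester (not ketone + ether).
pendant –COOH: carbonyl C bonded to C and –OH → carboxylic acid.
pendant –COOH: carbonyl C bonded to C and –OH → carboxylic acid.
pendant –OC(=O)CH3: an acyloxy group → ester.
–OH on an sp³ carbon → alcohol (secondary).
–C(=O)– with carbon on both sides → ketone.
–C(=O)–O–C with C on the carbonyl side → ester.
pendant –CONH2: carbonyl C bonded to C and N → amide.
pendant –OC(=O)CH3: an acyloxy group → ester.
pendant –COOCH3: carbonyl C bonded to C and –OCH3 → ester.
pendant –C(=O)X: carbonyl C bonded to C and halogen → acyl halide.
terminal –CHO: carbonyl C bonded to H and C → aldehyde.
Ester appears at: CH3OOC, CH(OCOCH3), CH2COOCH2, CH(OCOCH3), CH(COOCH3) → 5.

5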